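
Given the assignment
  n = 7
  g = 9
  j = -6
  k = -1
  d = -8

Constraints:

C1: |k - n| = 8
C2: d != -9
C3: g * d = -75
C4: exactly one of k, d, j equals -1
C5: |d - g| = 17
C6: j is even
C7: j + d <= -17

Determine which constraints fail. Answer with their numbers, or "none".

C1: |-1 - 7| = 8 — holds.
C2: d = -8, and -8 ≠ -9 — holds.
C3: g * d = 9 * (-8) = -72, not -75 — does not hold.
C4: k=-1, d=-8, j=-6; 1 of them equals -1 — holds.
C5: |-8 - 9| = 17 — holds.
C6: j = -6 is even — holds.
C7: j + d = -6 + (-8) = -14; -14 > -17, bound -17 not met — does not hold.

Violated: 3 and 7.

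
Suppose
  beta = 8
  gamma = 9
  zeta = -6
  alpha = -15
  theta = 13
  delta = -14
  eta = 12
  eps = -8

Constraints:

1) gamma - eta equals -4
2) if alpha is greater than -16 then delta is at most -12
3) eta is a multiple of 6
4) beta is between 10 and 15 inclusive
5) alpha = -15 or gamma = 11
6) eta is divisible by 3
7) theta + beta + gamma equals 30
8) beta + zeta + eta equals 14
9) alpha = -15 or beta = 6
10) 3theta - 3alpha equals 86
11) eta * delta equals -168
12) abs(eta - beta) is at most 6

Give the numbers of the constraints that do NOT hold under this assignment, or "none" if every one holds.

Violated: 1, 4, 10.

1) gamma - eta = 9 - 12 = -3, not -4  FAIL
2) alpha = -15 > -16, so we need delta ≤ -12; delta = -14 ≤ -12  OK
3) 12 / 6 = 2, so 6 divides 12  OK
4) beta = 8 is outside [10, 15]  FAIL
5) alpha = -15 = -15 (first disjunct)  OK
6) 12 / 3 = 4, so 3 divides 12  OK
7) theta + beta + gamma = 13 + 8 + 9 = 30  OK
8) beta + zeta + eta = 8 + (-6) + 12 = 14  OK
9) alpha = -15 = -15 (first disjunct)  OK
10) 3theta - 3alpha = 3(13) - 3(-15) = 84, not 86  FAIL
11) eta * delta = 12 * (-14) = -168  OK
12) abs(12 - 8) = 4; 4 ≤ 6  OK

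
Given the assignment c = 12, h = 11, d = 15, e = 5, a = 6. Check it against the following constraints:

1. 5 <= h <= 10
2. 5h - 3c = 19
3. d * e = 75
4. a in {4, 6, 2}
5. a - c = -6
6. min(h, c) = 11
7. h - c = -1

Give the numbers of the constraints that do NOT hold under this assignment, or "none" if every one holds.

The assignment fails constraint 1.

1. h = 11 is outside [5, 10]  ✗
2. 5h - 3c = 5(11) - 3(12) = 19  ✓
3. d * e = 15 * 5 = 75  ✓
4. a = 6 is in {4, 6, 2}  ✓
5. a - c = 6 - 12 = -6  ✓
6. min(11, 12) = 11  ✓
7. h - c = 11 - 12 = -1  ✓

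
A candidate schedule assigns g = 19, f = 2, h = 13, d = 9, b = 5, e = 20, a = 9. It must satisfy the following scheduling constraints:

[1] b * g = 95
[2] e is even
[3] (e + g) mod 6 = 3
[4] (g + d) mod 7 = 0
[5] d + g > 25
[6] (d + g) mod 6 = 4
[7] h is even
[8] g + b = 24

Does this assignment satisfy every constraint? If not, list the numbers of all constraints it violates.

No — constraint 7 is not satisfied.

[1] b * g = 5 * 19 = 95 — holds.
[2] e = 20 is even — holds.
[3] e + g = 39; 39 mod 6 = 3 — holds.
[4] g + d = 28; 28 mod 7 = 0 — holds.
[5] d + g = 9 + 19 = 28; 28 > 25 — holds.
[6] d + g = 28; 28 mod 6 = 4 — holds.
[7] h = 13 is odd — does not hold.
[8] g + b = 19 + 5 = 24 — holds.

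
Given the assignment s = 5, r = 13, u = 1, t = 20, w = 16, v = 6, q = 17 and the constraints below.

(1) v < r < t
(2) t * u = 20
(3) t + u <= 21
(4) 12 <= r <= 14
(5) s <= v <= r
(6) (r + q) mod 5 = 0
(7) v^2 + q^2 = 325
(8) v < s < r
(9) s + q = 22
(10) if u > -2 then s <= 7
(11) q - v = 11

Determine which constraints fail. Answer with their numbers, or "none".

The assignment fails constraint 8.

(1) values 6 < 13 < 20 — holds.
(2) t * u = 20 * 1 = 20 — holds.
(3) t + u = 20 + 1 = 21; 21 ≤ 21 — holds.
(4) r = 13 lies in [12, 14] — holds.
(5) values 5 <= 6 <= 13 — holds.
(6) r + q = 30; 30 mod 5 = 0 — holds.
(7) v^2 + q^2 = 6^2 + 17^2 = 36 + 289 = 325 — holds.
(8) values 6, 5, 13; v = 6 is not < s = 5 — does not hold.
(9) s + q = 5 + 17 = 22 — holds.
(10) u = 1 > -2, so we need s ≤ 7; s = 5 ≤ 7 — holds.
(11) q - v = 17 - 6 = 11 — holds.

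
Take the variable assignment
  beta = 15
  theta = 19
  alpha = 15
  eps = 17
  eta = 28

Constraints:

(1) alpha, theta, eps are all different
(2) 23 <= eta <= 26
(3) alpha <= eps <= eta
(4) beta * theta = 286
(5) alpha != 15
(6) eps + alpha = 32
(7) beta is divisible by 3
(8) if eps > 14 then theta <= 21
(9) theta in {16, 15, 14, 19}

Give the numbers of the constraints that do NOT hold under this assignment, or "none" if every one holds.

(1) values 15, 19, 17 are pairwise distinct — satisfied.
(2) eta = 28 is outside [23, 26] — violated.
(3) values 15 <= 17 <= 28 — satisfied.
(4) beta * theta = 15 * 19 = 285, not 286 — violated.
(5) alpha = 15, but 15 is required to differ — violated.
(6) eps + alpha = 17 + 15 = 32 — satisfied.
(7) 15 / 3 = 5, so 3 divides 15 — satisfied.
(8) eps = 17 > 14, so we need theta ≤ 21; theta = 19 ≤ 21 — satisfied.
(9) theta = 19 is in {16, 15, 14, 19} — satisfied.

No — constraints 2, 4, and 5 are not satisfied.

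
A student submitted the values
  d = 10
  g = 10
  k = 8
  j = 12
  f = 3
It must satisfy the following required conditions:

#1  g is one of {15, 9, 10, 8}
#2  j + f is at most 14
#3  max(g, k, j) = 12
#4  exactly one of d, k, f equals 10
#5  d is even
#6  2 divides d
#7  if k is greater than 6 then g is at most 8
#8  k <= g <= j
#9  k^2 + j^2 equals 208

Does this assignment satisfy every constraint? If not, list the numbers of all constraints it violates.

#1 g = 10 is in {15, 9, 10, 8} — holds.
#2 j + f = 12 + 3 = 15; 15 > 14, bound 14 not met — fails.
#3 max(10, 8, 12) = 12 — holds.
#4 d=10, k=8, f=3; 1 of them equals 10 — holds.
#5 d = 10 is even — holds.
#6 10 / 2 = 5, so 2 divides 10 — holds.
#7 k = 8 > 6, so we need g ≤ 8; but g = 10 > 8 — fails.
#8 values 8 <= 10 <= 12 — holds.
#9 k^2 + j^2 = 8^2 + 12^2 = 64 + 144 = 208 — holds.

Constraints 2 and 7 do not hold.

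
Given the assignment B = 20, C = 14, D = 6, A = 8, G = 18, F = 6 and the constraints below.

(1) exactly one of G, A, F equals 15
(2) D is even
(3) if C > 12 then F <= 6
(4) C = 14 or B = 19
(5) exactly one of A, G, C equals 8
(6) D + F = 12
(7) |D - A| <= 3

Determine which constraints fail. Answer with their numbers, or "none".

The assignment fails constraint 1.

(1) G=18, A=8, F=6; 0 of them equal 15, not exactly one — does not hold.
(2) D = 6 is even — holds.
(3) C = 14 > 12, so we need F ≤ 6; F = 6 ≤ 6 — holds.
(4) C = 14 = 14 (first disjunct) — holds.
(5) A=8, G=18, C=14; 1 of them equals 8 — holds.
(6) D + F = 6 + 6 = 12 — holds.
(7) |6 - 8| = 2; 2 ≤ 3 — holds.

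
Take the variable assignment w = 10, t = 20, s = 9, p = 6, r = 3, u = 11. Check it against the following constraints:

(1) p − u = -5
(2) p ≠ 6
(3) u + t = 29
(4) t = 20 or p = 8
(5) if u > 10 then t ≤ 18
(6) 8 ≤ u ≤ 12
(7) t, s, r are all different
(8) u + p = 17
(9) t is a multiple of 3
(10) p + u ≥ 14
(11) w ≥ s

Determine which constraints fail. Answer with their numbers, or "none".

The assignment fails constraints 2, 3, 5, and 9.

(1) p − u = 6 − 11 = -5 — OK.
(2) p = 6, but 6 is required to differ — violated.
(3) u + t = 11 + 20 = 31, not 29 — violated.
(4) t = 20 = 20 (first disjunct) — OK.
(5) u = 11 > 10, so we need t ≤ 18; but t = 20 > 18 — violated.
(6) u = 11 lies in [8, 12] — OK.
(7) values 20, 9, 3 are pairwise distinct — OK.
(8) u + p = 11 + 6 = 17 — OK.
(9) 20 = 3×6 + 2, so 3 does not divide 20 — violated.
(10) p + u = 6 + 11 = 17; 17 ≥ 14 — OK.
(11) w = 10, s = 9; 10 ≥ 9 — OK.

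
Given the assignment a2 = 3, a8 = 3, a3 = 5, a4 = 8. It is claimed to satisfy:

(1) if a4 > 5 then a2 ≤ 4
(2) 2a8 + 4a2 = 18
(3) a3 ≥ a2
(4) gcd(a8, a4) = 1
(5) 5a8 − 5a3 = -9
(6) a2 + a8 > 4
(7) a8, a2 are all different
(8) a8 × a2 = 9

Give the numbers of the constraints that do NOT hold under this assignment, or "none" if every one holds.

Violated: 5 and 7.

(1) a4 = 8 > 5, so we need a2 ≤ 4; a2 = 3 ≤ 4 — OK.
(2) 2a8 + 4a2 = 2(3) + 4(3) = 18 — OK.
(3) a3 = 5, a2 = 3; 5 ≥ 3 — OK.
(4) gcd(3, 8) = 1 — OK.
(5) 5a8 − 5a3 = 5(3) − 5(5) = -10, not -9 — violated.
(6) a2 + a8 = 3 + 3 = 6; 6 > 4 — OK.
(7) a8 = a2 = 3, not all different — violated.
(8) a8 × a2 = 3 × 3 = 9 — OK.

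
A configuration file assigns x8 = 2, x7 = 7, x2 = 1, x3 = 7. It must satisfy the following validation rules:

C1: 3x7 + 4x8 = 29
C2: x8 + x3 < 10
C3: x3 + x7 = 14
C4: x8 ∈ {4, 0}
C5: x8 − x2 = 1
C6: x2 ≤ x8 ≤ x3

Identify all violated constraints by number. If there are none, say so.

C1: 3x7 + 4x8 = 3(7) + 4(2) = 29 — holds.
C2: x8 + x3 = 2 + 7 = 9; 9 < 10 — holds.
C3: x3 + x7 = 7 + 7 = 14 — holds.
C4: x8 = 2 is not in {4, 0} — fails.
C5: x8 − x2 = 2 − 1 = 1 — holds.
C6: values 1 ≤ 2 ≤ 7 — holds.

Constraint 4 does not hold.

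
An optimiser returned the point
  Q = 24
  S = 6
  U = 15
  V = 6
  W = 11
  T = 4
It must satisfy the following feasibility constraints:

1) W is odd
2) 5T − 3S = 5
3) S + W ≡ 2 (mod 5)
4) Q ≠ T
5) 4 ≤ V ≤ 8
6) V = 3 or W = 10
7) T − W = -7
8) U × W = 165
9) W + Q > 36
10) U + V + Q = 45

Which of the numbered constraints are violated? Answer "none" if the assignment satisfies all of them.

1) W = 11 is odd  holds
2) 5T − 3S = 5(4) − 3(6) = 2, not 5  fails
3) S + W = 17; 17 mod 5 = 2  holds
4) Q = 24, T = 4; distinct  holds
5) V = 6 lies in [4, 8]  holds
6) V = 6 ≠ 3 and W = 11 ≠ 10; both disjuncts false  fails
7) T − W = 4 − 11 = -7  holds
8) U × W = 15 × 11 = 165  holds
9) W + Q = 11 + 24 = 35; 35 ≤ 36, bound 36 not met  fails
10) U + V + Q = 15 + 6 + 24 = 45  holds

Constraints 2, 6, 9 are violated.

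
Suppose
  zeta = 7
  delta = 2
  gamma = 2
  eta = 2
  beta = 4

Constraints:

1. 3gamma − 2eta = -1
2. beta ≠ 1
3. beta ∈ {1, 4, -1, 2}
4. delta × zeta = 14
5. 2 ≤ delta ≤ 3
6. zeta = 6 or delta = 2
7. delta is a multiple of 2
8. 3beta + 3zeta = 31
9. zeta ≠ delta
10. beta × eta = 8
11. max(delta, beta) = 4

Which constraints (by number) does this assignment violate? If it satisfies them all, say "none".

Constraints 1, 8 do not hold.

1. 3gamma − 2eta = 3(2) − 2(2) = 2, not -1  FAIL
2. beta = 4, and 4 ≠ 1  OK
3. beta = 4 is in {1, 4, -1, 2}  OK
4. delta × zeta = 2 × 7 = 14  OK
5. delta = 2 lies in [2, 3]  OK
6. zeta = 7 ≠ 6, but delta = 2 = 2 (second disjunct)  OK
7. 2 / 2 = 1, so 2 divides 2  OK
8. 3beta + 3zeta = 3(4) + 3(7) = 33, not 31  FAIL
9. zeta = 7, delta = 2; distinct  OK
10. beta × eta = 4 × 2 = 8  OK
11. max(2, 4) = 4  OK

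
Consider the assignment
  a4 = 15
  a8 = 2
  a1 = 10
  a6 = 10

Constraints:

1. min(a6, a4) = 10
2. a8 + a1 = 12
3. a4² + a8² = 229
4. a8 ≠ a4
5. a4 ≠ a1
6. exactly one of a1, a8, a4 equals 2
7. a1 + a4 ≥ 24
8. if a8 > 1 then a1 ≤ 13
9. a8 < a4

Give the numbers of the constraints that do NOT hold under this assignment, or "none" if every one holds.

The assignment satisfies every constraint.

1. min(10, 15) = 10 — holds.
2. a8 + a1 = 2 + 10 = 12 — holds.
3. a4² + a8² = 15² + 2² = 225 + 4 = 229 — holds.
4. a8 = 2, a4 = 15; distinct — holds.
5. a4 = 15, a1 = 10; distinct — holds.
6. a1=10, a8=2, a4=15; 1 of them equals 2 — holds.
7. a1 + a4 = 10 + 15 = 25; 25 ≥ 24 — holds.
8. a8 = 2 > 1, so we need a1 ≤ 13; a1 = 10 ≤ 13 — holds.
9. a8 = 2, a4 = 15; 2 < 15 — holds.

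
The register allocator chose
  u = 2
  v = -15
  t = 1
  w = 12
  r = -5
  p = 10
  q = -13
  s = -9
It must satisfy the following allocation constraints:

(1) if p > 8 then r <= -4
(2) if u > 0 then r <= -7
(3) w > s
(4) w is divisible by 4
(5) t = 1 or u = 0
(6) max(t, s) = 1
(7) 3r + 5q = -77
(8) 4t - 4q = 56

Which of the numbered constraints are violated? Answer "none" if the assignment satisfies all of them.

(1) p = 10 > 8, so we need r ≤ -4; r = -5 ≤ -4  ✓
(2) u = 2 > 0, so we need r ≤ -7; but r = -5 > -7  ✗
(3) w = 12, s = -9; 12 > -9  ✓
(4) 12 / 4 = 3, so 4 divides 12  ✓
(5) t = 1 = 1 (first disjunct)  ✓
(6) max(1, -9) = 1  ✓
(7) 3r + 5q = 3(-5) + 5(-13) = -80, not -77  ✗
(8) 4t - 4q = 4(1) - 4(-13) = 56  ✓

The assignment fails constraints 2 and 7.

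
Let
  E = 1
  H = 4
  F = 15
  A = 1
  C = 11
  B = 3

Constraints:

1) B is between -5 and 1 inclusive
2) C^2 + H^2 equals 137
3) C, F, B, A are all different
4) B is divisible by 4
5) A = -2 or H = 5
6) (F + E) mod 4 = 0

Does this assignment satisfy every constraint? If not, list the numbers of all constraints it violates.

No — constraints 1, 4, and 5 are not satisfied.

1) B = 3 is outside [-5, 1] — violated.
2) C^2 + H^2 = 11^2 + 4^2 = 121 + 16 = 137 — satisfied.
3) values 11, 15, 3, 1 are pairwise distinct — satisfied.
4) 3 = 4*0 + 3, so 4 does not divide 3 — violated.
5) A = 1 ≠ -2 and H = 4 ≠ 5; both disjuncts false — violated.
6) F + E = 16; 16 mod 4 = 0 — satisfied.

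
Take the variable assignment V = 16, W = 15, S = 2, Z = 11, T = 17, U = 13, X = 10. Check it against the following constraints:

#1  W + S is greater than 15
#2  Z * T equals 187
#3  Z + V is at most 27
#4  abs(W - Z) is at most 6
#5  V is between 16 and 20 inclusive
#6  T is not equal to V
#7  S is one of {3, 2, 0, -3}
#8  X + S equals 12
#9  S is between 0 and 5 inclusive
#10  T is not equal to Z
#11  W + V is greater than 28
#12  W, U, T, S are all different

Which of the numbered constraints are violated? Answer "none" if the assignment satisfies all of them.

#1 W + S = 15 + 2 = 17; 17 > 15 — satisfied.
#2 Z * T = 11 * 17 = 187 — satisfied.
#3 Z + V = 11 + 16 = 27; 27 ≤ 27 — satisfied.
#4 abs(15 - 11) = 4; 4 ≤ 6 — satisfied.
#5 V = 16 lies in [16, 20] — satisfied.
#6 T = 17, V = 16; distinct — satisfied.
#7 S = 2 is in {3, 2, 0, -3} — satisfied.
#8 X + S = 10 + 2 = 12 — satisfied.
#9 S = 2 lies in [0, 5] — satisfied.
#10 T = 17, Z = 11; distinct — satisfied.
#11 W + V = 15 + 16 = 31; 31 > 28 — satisfied.
#12 values 15, 13, 17, 2 are pairwise distinct — satisfied.

Yes — all constraints hold.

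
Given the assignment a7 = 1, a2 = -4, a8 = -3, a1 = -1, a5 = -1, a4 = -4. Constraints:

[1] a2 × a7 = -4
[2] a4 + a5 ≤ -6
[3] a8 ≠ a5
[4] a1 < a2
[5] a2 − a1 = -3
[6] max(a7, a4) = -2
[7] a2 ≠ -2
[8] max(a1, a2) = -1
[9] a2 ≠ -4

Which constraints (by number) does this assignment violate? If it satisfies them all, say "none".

The assignment fails constraints 2, 4, 6, 9.

[1] a2 × a7 = -4 × 1 = -4  ✓
[2] a4 + a5 = -4 + (-1) = -5; -5 > -6, bound -6 not met  ✗
[3] a8 = -3, a5 = -1; distinct  ✓
[4] a1 = -1, a2 = -4; -1 ≥ -4 (want <)  ✗
[5] a2 − a1 = -4 − (-1) = -3  ✓
[6] max(1, -4) = 1, not -2  ✗
[7] a2 = -4, and -4 ≠ -2  ✓
[8] max(-1, -4) = -1  ✓
[9] a2 = -4, but -4 is required to differ  ✗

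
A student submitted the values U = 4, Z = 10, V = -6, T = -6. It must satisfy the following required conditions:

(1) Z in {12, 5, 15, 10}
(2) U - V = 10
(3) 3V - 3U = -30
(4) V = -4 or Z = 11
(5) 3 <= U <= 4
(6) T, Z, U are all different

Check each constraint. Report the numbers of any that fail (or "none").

(1) Z = 10 is in {12, 5, 15, 10} — holds.
(2) U - V = 4 - (-6) = 10 — holds.
(3) 3V - 3U = 3(-6) - 3(4) = -30 — holds.
(4) V = -6 ≠ -4 and Z = 10 ≠ 11; both disjuncts false — fails.
(5) U = 4 lies in [3, 4] — holds.
(6) values -6, 10, 4 are pairwise distinct — holds.

The assignment fails constraint 4.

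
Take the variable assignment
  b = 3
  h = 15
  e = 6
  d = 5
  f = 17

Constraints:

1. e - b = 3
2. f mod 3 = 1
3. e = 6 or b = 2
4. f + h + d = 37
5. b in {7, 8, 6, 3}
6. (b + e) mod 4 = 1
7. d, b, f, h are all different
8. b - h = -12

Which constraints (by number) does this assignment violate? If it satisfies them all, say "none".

Constraint 2 does not hold.

1. e - b = 6 - 3 = 3  ✔
2. 17 mod 3 = 2, not 1  ✘
3. e = 6 = 6 (first disjunct)  ✔
4. f + h + d = 17 + 15 + 5 = 37  ✔
5. b = 3 is in {7, 8, 6, 3}  ✔
6. b + e = 9; 9 mod 4 = 1  ✔
7. values 5, 3, 17, 15 are pairwise distinct  ✔
8. b - h = 3 - 15 = -12  ✔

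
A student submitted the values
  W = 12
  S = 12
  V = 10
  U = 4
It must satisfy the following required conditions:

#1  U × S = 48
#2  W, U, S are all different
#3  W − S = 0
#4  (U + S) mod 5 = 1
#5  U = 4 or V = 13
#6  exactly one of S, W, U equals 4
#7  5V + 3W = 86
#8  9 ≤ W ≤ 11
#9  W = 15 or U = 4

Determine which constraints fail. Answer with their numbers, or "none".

#1 U × S = 4 × 12 = 48  true
#2 W = S = 12, not all different  false
#3 W − S = 12 − 12 = 0  true
#4 U + S = 16; 16 mod 5 = 1  true
#5 U = 4 = 4 (first disjunct)  true
#6 S=12, W=12, U=4; 1 of them equals 4  true
#7 5V + 3W = 5(10) + 3(12) = 86  true
#8 W = 12 is outside [9, 11]  false
#9 W = 12 ≠ 15, but U = 4 = 4 (second disjunct)  true

Constraints 2, 8 do not hold.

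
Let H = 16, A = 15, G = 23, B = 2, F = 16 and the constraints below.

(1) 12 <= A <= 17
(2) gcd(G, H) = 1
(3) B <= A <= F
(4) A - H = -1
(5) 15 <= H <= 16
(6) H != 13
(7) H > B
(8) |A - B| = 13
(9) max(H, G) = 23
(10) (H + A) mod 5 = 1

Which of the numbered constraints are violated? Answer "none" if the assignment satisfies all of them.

Yes — all constraints hold.

(1) A = 15 lies in [12, 17]  true
(2) gcd(23, 16) = 1  true
(3) values 2 <= 15 <= 16  true
(4) A - H = 15 - 16 = -1  true
(5) H = 16 lies in [15, 16]  true
(6) H = 16, and 16 ≠ 13  true
(7) H = 16, B = 2; 16 > 2  true
(8) |15 - 2| = 13  true
(9) max(16, 23) = 23  true
(10) H + A = 31; 31 mod 5 = 1  true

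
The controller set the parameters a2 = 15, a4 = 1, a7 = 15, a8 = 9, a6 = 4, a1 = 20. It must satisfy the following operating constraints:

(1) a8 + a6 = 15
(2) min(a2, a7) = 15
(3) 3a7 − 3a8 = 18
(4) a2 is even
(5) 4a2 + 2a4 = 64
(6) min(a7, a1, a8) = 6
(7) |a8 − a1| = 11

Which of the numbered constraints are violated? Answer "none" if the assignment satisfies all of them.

(1) a8 + a6 = 9 + 4 = 13, not 15 — does not hold.
(2) min(15, 15) = 15 — holds.
(3) 3a7 − 3a8 = 3(15) − 3(9) = 18 — holds.
(4) a2 = 15 is odd — does not hold.
(5) 4a2 + 2a4 = 4(15) + 2(1) = 62, not 64 — does not hold.
(6) min(15, 20, 9) = 9, not 6 — does not hold.
(7) |9 − 20| = 11 — holds.

No — constraints 1, 4, 5, and 6 are not satisfied.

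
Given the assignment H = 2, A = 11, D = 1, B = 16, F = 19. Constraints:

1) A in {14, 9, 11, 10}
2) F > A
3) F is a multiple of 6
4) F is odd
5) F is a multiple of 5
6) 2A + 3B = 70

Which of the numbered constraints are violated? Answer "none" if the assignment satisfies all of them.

1) A = 11 is in {14, 9, 11, 10} — holds.
2) F = 19, A = 11; 19 > 11 — holds.
3) 19 = 6*3 + 1, so 6 does not divide 19 — does not hold.
4) F = 19 is odd — holds.
5) 19 = 5*3 + 4, so 5 does not divide 19 — does not hold.
6) 2A + 3B = 2(11) + 3(16) = 70 — holds.

No — constraints 3, 5 are not satisfied.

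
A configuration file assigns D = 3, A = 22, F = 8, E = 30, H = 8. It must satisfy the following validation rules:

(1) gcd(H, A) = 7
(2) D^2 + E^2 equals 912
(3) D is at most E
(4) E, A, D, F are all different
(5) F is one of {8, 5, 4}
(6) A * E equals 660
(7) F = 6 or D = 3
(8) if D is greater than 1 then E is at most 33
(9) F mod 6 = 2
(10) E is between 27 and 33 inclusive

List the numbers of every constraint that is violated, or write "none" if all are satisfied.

Constraints 1, 2 do not hold.

(1) gcd(8, 22) = 2, not 7 — fails.
(2) D^2 + E^2 = 3^2 + 30^2 = 9 + 900 = 909, not 912 — fails.
(3) D = 3, E = 30; 3 ≤ 30 — holds.
(4) values 30, 22, 3, 8 are pairwise distinct — holds.
(5) F = 8 is in {8, 5, 4} — holds.
(6) A * E = 22 * 30 = 660 — holds.
(7) F = 8 ≠ 6, but D = 3 = 3 (second disjunct) — holds.
(8) D = 3 > 1, so we need E ≤ 33; E = 30 ≤ 33 — holds.
(9) 8 mod 6 = 2 — holds.
(10) E = 30 lies in [27, 33] — holds.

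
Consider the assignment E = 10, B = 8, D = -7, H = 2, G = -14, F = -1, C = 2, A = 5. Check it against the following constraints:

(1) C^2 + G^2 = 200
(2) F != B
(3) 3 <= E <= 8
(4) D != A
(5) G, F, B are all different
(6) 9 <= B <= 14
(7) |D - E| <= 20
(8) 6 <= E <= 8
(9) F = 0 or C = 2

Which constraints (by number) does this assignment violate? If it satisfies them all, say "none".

No — constraints 3, 6, 8 are not satisfied.

(1) C^2 + G^2 = 2^2 + (-14)^2 = 4 + 196 = 200 — holds.
(2) F = -1, B = 8; distinct — holds.
(3) E = 10 is outside [3, 8] — does not hold.
(4) D = -7, A = 5; distinct — holds.
(5) values -14, -1, 8 are pairwise distinct — holds.
(6) B = 8 is outside [9, 14] — does not hold.
(7) |-7 - 10| = 17; 17 ≤ 20 — holds.
(8) E = 10 is outside [6, 8] — does not hold.
(9) F = -1 ≠ 0, but C = 2 = 2 (second disjunct) — holds.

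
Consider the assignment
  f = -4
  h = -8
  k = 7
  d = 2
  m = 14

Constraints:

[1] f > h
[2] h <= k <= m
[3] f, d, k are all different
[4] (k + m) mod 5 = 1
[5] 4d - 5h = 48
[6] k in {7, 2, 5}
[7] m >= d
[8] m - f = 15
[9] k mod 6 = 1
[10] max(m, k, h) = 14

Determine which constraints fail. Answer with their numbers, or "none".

No — constraint 8 is not satisfied.

[1] f = -4, h = -8; -4 > -8 — holds.
[2] values -8 <= 7 <= 14 — holds.
[3] values -4, 2, 7 are pairwise distinct — holds.
[4] k + m = 21; 21 mod 5 = 1 — holds.
[5] 4d - 5h = 4(2) - 5(-8) = 48 — holds.
[6] k = 7 is in {7, 2, 5} — holds.
[7] m = 14, d = 2; 14 ≥ 2 — holds.
[8] m - f = 14 - (-4) = 18, not 15 — does not hold.
[9] 7 mod 6 = 1 — holds.
[10] max(14, 7, -8) = 14 — holds.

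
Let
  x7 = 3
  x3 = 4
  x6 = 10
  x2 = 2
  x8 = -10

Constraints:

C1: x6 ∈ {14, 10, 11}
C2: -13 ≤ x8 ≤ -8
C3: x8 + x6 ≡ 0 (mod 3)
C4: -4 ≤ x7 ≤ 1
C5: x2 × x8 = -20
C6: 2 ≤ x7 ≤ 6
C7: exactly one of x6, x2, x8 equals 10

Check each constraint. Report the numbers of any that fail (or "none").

Constraint 4 does not hold.

C1: x6 = 10 is in {14, 10, 11} — holds.
C2: x8 = -10 lies in [-13, -8] — holds.
C3: x8 + x6 = 0; 0 mod 3 = 0 — holds.
C4: x7 = 3 is outside [-4, 1] — does not hold.
C5: x2 × x8 = 2 × (-10) = -20 — holds.
C6: x7 = 3 lies in [2, 6] — holds.
C7: x6=10, x2=2, x8=-10; 1 of them equals 10 — holds.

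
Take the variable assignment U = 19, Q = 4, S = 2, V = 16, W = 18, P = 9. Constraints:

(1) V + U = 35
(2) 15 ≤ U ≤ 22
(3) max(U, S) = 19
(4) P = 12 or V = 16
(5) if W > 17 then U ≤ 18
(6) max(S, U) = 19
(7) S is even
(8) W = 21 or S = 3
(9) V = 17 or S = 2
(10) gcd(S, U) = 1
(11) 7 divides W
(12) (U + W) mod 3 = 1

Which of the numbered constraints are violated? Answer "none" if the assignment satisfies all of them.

(1) V + U = 16 + 19 = 35  holds
(2) U = 19 lies in [15, 22]  holds
(3) max(19, 2) = 19  holds
(4) P = 9 ≠ 12, but V = 16 = 16 (second disjunct)  holds
(5) W = 18 > 17, so we need U ≤ 18; but U = 19 > 18  fails
(6) max(2, 19) = 19  holds
(7) S = 2 is even  holds
(8) W = 18 ≠ 21 and S = 2 ≠ 3; both disjuncts false  fails
(9) V = 16 ≠ 17, but S = 2 = 2 (second disjunct)  holds
(10) gcd(2, 19) = 1  holds
(11) 18 = 7×2 + 4, so 7 does not divide 18  fails
(12) U + W = 37; 37 mod 3 = 1  holds

Constraints 5, 8, 11 do not hold.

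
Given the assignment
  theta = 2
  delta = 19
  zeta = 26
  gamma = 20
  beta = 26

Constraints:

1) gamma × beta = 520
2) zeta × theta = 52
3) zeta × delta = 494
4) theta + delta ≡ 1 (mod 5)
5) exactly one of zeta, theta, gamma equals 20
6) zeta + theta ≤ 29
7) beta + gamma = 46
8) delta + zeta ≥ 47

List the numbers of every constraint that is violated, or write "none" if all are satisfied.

Constraint 8 is violated.

1) gamma × beta = 20 × 26 = 520  ✓
2) zeta × theta = 26 × 2 = 52  ✓
3) zeta × delta = 26 × 19 = 494  ✓
4) theta + delta = 21; 21 mod 5 = 1  ✓
5) zeta=26, theta=2, gamma=20; 1 of them equals 20  ✓
6) zeta + theta = 26 + 2 = 28; 28 ≤ 29  ✓
7) beta + gamma = 26 + 20 = 46  ✓
8) delta + zeta = 19 + 26 = 45; 45 < 47, bound 47 not met  ✗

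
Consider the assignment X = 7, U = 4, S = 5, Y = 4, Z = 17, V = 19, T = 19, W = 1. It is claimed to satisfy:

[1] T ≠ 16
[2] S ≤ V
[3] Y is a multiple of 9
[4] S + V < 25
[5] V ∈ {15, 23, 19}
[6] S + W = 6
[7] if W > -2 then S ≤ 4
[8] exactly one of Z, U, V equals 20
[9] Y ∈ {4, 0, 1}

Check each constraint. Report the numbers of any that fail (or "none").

Violated: 3, 7, 8.

[1] T = 19, and 19 ≠ 16 — OK.
[2] S = 5, V = 19; 5 ≤ 19 — OK.
[3] 4 = 9×0 + 4, so 9 does not divide 4 — violated.
[4] S + V = 5 + 19 = 24; 24 < 25 — OK.
[5] V = 19 is in {15, 23, 19} — OK.
[6] S + W = 5 + 1 = 6 — OK.
[7] W = 1 > -2, so we need S ≤ 4; but S = 5 > 4 — violated.
[8] Z=17, U=4, V=19; 0 of them equal 20, not exactly one — violated.
[9] Y = 4 is in {4, 0, 1} — OK.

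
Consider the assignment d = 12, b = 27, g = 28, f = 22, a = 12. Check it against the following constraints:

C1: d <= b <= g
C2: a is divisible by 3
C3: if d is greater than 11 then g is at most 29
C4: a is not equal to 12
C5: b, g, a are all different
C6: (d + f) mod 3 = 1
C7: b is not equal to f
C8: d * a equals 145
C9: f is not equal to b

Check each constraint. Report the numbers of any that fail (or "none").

The assignment fails constraints 4 and 8.

C1: values 12 <= 27 <= 28 — holds.
C2: 12 / 3 = 4, so 3 divides 12 — holds.
C3: d = 12 > 11, so we need g ≤ 29; g = 28 ≤ 29 — holds.
C4: a = 12, but 12 is required to differ — fails.
C5: values 27, 28, 12 are pairwise distinct — holds.
C6: d + f = 34; 34 mod 3 = 1 — holds.
C7: b = 27, f = 22; distinct — holds.
C8: d * a = 12 * 12 = 144, not 145 — fails.
C9: f = 22, b = 27; distinct — holds.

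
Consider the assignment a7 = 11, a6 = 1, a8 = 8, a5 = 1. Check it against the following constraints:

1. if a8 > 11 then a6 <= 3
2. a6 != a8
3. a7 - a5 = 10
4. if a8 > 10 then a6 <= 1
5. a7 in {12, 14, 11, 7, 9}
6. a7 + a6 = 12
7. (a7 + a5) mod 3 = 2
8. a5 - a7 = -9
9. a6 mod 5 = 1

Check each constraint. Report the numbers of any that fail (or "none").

1. a8 = 8, not > 11; antecedent false, conditional vacuously true — OK.
2. a6 = 1, a8 = 8; distinct — OK.
3. a7 - a5 = 11 - 1 = 10 — OK.
4. a8 = 8, not > 10; antecedent false, conditional vacuously true — OK.
5. a7 = 11 is in {12, 14, 11, 7, 9} — OK.
6. a7 + a6 = 11 + 1 = 12 — OK.
7. a7 + a5 = 12; 12 mod 3 = 0, not 2 — violated.
8. a5 - a7 = 1 - 11 = -10, not -9 — violated.
9. 1 mod 5 = 1 — OK.

No — constraints 7 and 8 are not satisfied.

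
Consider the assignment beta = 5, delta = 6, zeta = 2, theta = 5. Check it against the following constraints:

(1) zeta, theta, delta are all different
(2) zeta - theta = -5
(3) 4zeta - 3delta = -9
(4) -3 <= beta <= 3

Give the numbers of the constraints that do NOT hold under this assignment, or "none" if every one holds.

No — constraints 2, 3, 4 are not satisfied.

(1) values 2, 5, 6 are pairwise distinct — holds.
(2) zeta - theta = 2 - 5 = -3, not -5 — fails.
(3) 4zeta - 3delta = 4(2) - 3(6) = -10, not -9 — fails.
(4) beta = 5 is outside [-3, 3] — fails.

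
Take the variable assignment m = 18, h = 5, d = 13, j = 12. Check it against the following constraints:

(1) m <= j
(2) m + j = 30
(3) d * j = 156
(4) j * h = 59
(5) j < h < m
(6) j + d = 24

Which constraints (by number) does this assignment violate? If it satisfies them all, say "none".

(1) m = 18, j = 12; 18 > 12 (want ≤)  FAIL
(2) m + j = 18 + 12 = 30  OK
(3) d * j = 13 * 12 = 156  OK
(4) j * h = 12 * 5 = 60, not 59  FAIL
(5) values 12, 5, 18; j = 12 is not < h = 5  FAIL
(6) j + d = 12 + 13 = 25, not 24  FAIL

No — constraints 1, 4, 5, and 6 are not satisfied.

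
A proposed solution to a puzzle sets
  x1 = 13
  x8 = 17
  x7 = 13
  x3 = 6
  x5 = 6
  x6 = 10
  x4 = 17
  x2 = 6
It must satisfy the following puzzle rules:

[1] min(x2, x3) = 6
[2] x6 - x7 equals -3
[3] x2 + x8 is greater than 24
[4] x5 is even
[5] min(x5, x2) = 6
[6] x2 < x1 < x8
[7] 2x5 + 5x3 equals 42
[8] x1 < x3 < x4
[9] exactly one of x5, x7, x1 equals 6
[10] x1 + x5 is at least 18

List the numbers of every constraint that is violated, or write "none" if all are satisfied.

The assignment fails constraints 3, 8.

[1] min(6, 6) = 6 — holds.
[2] x6 - x7 = 10 - 13 = -3 — holds.
[3] x2 + x8 = 6 + 17 = 23; 23 ≤ 24, bound 24 not met — does not hold.
[4] x5 = 6 is even — holds.
[5] min(6, 6) = 6 — holds.
[6] values 6 < 13 < 17 — holds.
[7] 2x5 + 5x3 = 2(6) + 5(6) = 42 — holds.
[8] values 13, 6, 17; x1 = 13 is not < x3 = 6 — does not hold.
[9] x5=6, x7=13, x1=13; 1 of them equals 6 — holds.
[10] x1 + x5 = 13 + 6 = 19; 19 ≥ 18 — holds.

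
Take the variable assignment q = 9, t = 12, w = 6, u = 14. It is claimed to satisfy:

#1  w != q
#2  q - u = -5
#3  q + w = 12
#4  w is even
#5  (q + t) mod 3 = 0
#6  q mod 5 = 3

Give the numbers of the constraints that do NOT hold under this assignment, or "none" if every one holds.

The assignment fails constraints 3 and 6.

#1 w = 6, q = 9; distinct  ✔
#2 q - u = 9 - 14 = -5  ✔
#3 q + w = 9 + 6 = 15, not 12  ✘
#4 w = 6 is even  ✔
#5 q + t = 21; 21 mod 3 = 0  ✔
#6 9 mod 5 = 4, not 3  ✘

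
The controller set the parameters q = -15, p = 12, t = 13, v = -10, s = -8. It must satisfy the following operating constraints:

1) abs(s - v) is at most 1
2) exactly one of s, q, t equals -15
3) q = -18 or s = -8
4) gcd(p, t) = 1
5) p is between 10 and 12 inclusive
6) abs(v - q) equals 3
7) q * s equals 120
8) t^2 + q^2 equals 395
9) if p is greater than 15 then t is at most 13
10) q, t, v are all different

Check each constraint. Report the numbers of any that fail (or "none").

1) abs(-8 - (-10)) = 2; 2 > 1, exceeds bound 1 — violated.
2) s=-8, q=-15, t=13; 1 of them equals -15 — satisfied.
3) q = -15 ≠ -18, but s = -8 = -8 (second disjunct) — satisfied.
4) gcd(12, 13) = 1 — satisfied.
5) p = 12 lies in [10, 12] — satisfied.
6) abs(-10 - (-15)) = 5, not 3 — violated.
7) q * s = -15 * (-8) = 120 — satisfied.
8) t^2 + q^2 = 13^2 + (-15)^2 = 169 + 225 = 394, not 395 — violated.
9) p = 12, not > 15; antecedent false, conditional vacuously true — satisfied.
10) values -15, 13, -10 are pairwise distinct — satisfied.

Constraints 1, 6, 8 do not hold.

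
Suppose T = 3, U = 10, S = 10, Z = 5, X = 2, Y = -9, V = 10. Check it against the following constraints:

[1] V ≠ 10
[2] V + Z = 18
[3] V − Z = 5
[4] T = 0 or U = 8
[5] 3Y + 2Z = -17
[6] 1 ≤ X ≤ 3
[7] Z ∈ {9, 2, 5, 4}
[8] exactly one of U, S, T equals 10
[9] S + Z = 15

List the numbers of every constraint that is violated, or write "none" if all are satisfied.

[1] V = 10, but 10 is required to differ — violated.
[2] V + Z = 10 + 5 = 15, not 18 — violated.
[3] V − Z = 10 − 5 = 5 — satisfied.
[4] T = 3 ≠ 0 and U = 10 ≠ 8; both disjuncts false — violated.
[5] 3Y + 2Z = 3(-9) + 2(5) = -17 — satisfied.
[6] X = 2 lies in [1, 3] — satisfied.
[7] Z = 5 is in {9, 2, 5, 4} — satisfied.
[8] U=10, S=10, T=3; 2 of them equal 10, not exactly one — violated.
[9] S + Z = 10 + 5 = 15 — satisfied.

Violated: 1, 2, 4, and 8.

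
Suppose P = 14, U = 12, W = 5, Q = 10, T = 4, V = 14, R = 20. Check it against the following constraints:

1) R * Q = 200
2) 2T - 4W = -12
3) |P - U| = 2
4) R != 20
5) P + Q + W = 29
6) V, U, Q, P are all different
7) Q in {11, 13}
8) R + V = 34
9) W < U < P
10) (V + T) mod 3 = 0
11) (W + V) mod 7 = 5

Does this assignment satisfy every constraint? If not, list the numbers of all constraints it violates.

Constraints 4, 6, and 7 are violated.

1) R * Q = 20 * 10 = 200 — satisfied.
2) 2T - 4W = 2(4) - 4(5) = -12 — satisfied.
3) |14 - 12| = 2 — satisfied.
4) R = 20, but 20 is required to differ — violated.
5) P + Q + W = 14 + 10 + 5 = 29 — satisfied.
6) V = P = 14, not all different — violated.
7) Q = 10 is not in {11, 13} — violated.
8) R + V = 20 + 14 = 34 — satisfied.
9) values 5 < 12 < 14 — satisfied.
10) V + T = 18; 18 mod 3 = 0 — satisfied.
11) W + V = 19; 19 mod 7 = 5 — satisfied.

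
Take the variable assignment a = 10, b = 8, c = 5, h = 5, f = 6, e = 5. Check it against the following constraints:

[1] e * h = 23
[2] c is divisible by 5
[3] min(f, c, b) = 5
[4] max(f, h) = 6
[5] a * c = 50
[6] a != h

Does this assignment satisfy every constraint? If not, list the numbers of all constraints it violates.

Constraint 1 does not hold.

[1] e * h = 5 * 5 = 25, not 23  no
[2] 5 / 5 = 1, so 5 divides 5  yes
[3] min(6, 5, 8) = 5  yes
[4] max(6, 5) = 6  yes
[5] a * c = 10 * 5 = 50  yes
[6] a = 10, h = 5; distinct  yes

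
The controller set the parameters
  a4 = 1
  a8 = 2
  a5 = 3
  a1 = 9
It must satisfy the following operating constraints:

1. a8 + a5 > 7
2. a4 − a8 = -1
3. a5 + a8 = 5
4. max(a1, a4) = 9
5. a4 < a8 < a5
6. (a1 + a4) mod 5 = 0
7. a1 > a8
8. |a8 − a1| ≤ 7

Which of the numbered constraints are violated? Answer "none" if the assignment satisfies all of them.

No — constraint 1 is not satisfied.

1. a8 + a5 = 2 + 3 = 5; 5 ≤ 7, bound 7 not met  FAIL
2. a4 − a8 = 1 − 2 = -1  OK
3. a5 + a8 = 3 + 2 = 5  OK
4. max(9, 1) = 9  OK
5. values 1 < 2 < 3  OK
6. a1 + a4 = 10; 10 mod 5 = 0  OK
7. a1 = 9, a8 = 2; 9 > 2  OK
8. |2 − 9| = 7; 7 ≤ 7  OK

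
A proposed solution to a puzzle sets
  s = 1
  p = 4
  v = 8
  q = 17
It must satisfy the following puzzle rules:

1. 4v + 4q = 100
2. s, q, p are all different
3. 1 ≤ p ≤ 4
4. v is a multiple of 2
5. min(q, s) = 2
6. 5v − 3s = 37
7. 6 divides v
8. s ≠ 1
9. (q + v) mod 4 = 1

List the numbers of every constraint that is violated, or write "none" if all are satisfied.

Violated: 5, 7, and 8.

1. 4v + 4q = 4(8) + 4(17) = 100 — OK.
2. values 1, 17, 4 are pairwise distinct — OK.
3. p = 4 lies in [1, 4] — OK.
4. 8 / 2 = 4, so 2 divides 8 — OK.
5. min(17, 1) = 1, not 2 — violated.
6. 5v − 3s = 5(8) − 3(1) = 37 — OK.
7. 8 = 6×1 + 2, so 6 does not divide 8 — violated.
8. s = 1, but 1 is required to differ — violated.
9. q + v = 25; 25 mod 4 = 1 — OK.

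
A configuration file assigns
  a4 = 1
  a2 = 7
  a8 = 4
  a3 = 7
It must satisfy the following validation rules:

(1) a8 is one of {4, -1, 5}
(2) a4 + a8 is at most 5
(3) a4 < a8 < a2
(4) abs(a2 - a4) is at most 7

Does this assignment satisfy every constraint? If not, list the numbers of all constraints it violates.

(1) a8 = 4 is in {4, -1, 5}  yes
(2) a4 + a8 = 1 + 4 = 5; 5 ≤ 5  yes
(3) values 1 < 4 < 7  yes
(4) abs(7 - 1) = 6; 6 ≤ 7  yes

The assignment satisfies every constraint.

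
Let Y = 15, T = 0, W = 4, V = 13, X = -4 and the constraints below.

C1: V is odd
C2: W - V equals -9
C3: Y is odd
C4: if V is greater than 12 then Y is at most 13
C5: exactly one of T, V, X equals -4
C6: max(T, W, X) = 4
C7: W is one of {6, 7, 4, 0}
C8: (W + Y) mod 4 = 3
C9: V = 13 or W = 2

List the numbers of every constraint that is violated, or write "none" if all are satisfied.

C1: V = 13 is odd  OK
C2: W - V = 4 - 13 = -9  OK
C3: Y = 15 is odd  OK
C4: V = 13 > 12, so we need Y ≤ 13; but Y = 15 > 13  FAIL
C5: T=0, V=13, X=-4; 1 of them equals -4  OK
C6: max(0, 4, -4) = 4  OK
C7: W = 4 is in {6, 7, 4, 0}  OK
C8: W + Y = 19; 19 mod 4 = 3  OK
C9: V = 13 = 13 (first disjunct)  OK

The assignment fails constraint 4.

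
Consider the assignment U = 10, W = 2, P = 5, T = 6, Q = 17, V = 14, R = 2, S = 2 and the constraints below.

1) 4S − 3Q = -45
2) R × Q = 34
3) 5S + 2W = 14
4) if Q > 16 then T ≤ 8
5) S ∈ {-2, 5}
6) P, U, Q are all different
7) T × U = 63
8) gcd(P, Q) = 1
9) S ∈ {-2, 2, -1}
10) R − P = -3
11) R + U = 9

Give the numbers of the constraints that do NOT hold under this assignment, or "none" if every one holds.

1) 4S − 3Q = 4(2) − 3(17) = -43, not -45  false
2) R × Q = 2 × 17 = 34  true
3) 5S + 2W = 5(2) + 2(2) = 14  true
4) Q = 17 > 16, so we need T ≤ 8; T = 6 ≤ 8  true
5) S = 2 is not in {-2, 5}  false
6) values 5, 10, 17 are pairwise distinct  true
7) T × U = 6 × 10 = 60, not 63  false
8) gcd(5, 17) = 1  true
9) S = 2 is in {-2, 2, -1}  true
10) R − P = 2 − 5 = -3  true
11) R + U = 2 + 10 = 12, not 9  false

The assignment fails constraints 1, 5, 7, 11.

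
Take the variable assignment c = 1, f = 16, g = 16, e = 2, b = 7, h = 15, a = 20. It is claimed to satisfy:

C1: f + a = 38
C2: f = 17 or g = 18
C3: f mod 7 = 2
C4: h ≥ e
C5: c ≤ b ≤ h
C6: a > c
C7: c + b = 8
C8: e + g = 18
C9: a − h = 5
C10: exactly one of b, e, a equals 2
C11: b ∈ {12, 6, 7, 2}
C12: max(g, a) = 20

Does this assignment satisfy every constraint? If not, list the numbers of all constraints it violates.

C1: f + a = 16 + 20 = 36, not 38  fails
C2: f = 16 ≠ 17 and g = 16 ≠ 18; both disjuncts false  fails
C3: 16 mod 7 = 2  holds
C4: h = 15, e = 2; 15 ≥ 2  holds
C5: values 1 ≤ 7 ≤ 15  holds
C6: a = 20, c = 1; 20 > 1  holds
C7: c + b = 1 + 7 = 8  holds
C8: e + g = 2 + 16 = 18  holds
C9: a − h = 20 − 15 = 5  holds
C10: b=7, e=2, a=20; 1 of them equals 2  holds
C11: b = 7 is in {12, 6, 7, 2}  holds
C12: max(16, 20) = 20  holds

Constraints 1 and 2 are violated.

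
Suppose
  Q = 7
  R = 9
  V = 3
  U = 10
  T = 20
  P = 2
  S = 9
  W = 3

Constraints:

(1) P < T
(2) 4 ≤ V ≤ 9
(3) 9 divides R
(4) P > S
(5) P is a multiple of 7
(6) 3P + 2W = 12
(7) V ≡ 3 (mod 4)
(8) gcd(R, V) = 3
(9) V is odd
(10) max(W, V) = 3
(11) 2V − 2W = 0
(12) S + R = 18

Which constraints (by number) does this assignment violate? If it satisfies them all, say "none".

(1) P = 2, T = 20; 2 < 20 — satisfied.
(2) V = 3 is outside [4, 9] — violated.
(3) 9 / 9 = 1, so 9 divides 9 — satisfied.
(4) P = 2, S = 9; 2 ≤ 9 (want >) — violated.
(5) 2 = 7×0 + 2, so 7 does not divide 2 — violated.
(6) 3P + 2W = 3(2) + 2(3) = 12 — satisfied.
(7) 3 mod 4 = 3 — satisfied.
(8) gcd(9, 3) = 3 — satisfied.
(9) V = 3 is odd — satisfied.
(10) max(3, 3) = 3 — satisfied.
(11) 2V − 2W = 2(3) − 2(3) = 0 — satisfied.
(12) S + R = 9 + 9 = 18 — satisfied.

Constraints 2, 4, and 5 do not hold.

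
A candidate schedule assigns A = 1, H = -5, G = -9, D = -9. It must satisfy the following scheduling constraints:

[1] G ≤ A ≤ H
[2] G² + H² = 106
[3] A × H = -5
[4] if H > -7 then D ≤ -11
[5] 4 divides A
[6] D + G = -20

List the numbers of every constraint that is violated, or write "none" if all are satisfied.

Constraints 1, 4, 5, and 6 do not hold.

[1] values -9, 1, -5; A = 1 is not ≤ H = -5 — does not hold.
[2] G² + H² = (-9)² + (-5)² = 81 + 25 = 106 — holds.
[3] A × H = 1 × (-5) = -5 — holds.
[4] H = -5 > -7, so we need D ≤ -11; but D = -9 > -11 — does not hold.
[5] 1 = 4×0 + 1, so 4 does not divide 1 — does not hold.
[6] D + G = -9 + (-9) = -18, not -20 — does not hold.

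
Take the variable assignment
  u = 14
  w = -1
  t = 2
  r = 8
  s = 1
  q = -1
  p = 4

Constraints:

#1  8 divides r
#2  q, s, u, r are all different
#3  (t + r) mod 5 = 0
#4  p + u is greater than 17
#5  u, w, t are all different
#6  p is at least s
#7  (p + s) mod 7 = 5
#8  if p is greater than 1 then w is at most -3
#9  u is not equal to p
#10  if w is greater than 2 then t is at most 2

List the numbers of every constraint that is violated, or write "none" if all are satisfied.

#1 8 / 8 = 1, so 8 divides 8 — OK.
#2 values -1, 1, 14, 8 are pairwise distinct — OK.
#3 t + r = 10; 10 mod 5 = 0 — OK.
#4 p + u = 4 + 14 = 18; 18 > 17 — OK.
#5 values 14, -1, 2 are pairwise distinct — OK.
#6 p = 4, s = 1; 4 ≥ 1 — OK.
#7 p + s = 5; 5 mod 7 = 5 — OK.
#8 p = 4 > 1, so we need w ≤ -3; but w = -1 > -3 — violated.
#9 u = 14, p = 4; distinct — OK.
#10 w = -1, not > 2; antecedent false, conditional vacuously true — OK.

No — constraint 8 is not satisfied.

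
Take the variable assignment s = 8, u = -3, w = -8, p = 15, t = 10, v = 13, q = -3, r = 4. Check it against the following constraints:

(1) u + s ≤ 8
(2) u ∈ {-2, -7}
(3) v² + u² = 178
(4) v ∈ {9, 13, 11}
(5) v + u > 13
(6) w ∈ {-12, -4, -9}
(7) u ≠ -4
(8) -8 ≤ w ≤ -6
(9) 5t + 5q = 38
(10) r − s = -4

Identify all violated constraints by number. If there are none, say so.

(1) u + s = -3 + 8 = 5; 5 ≤ 8  ✓
(2) u = -3 is not in {-2, -7}  ✗
(3) v² + u² = 13² + (-3)² = 169 + 9 = 178  ✓
(4) v = 13 is in {9, 13, 11}  ✓
(5) v + u = 13 + (-3) = 10; 10 ≤ 13, bound 13 not met  ✗
(6) w = -8 is not in {-12, -4, -9}  ✗
(7) u = -3, and -3 ≠ -4  ✓
(8) w = -8 lies in [-8, -6]  ✓
(9) 5t + 5q = 5(10) + 5(-3) = 35, not 38  ✗
(10) r − s = 4 − 8 = -4  ✓

Constraints 2, 5, 6, 9 do not hold.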